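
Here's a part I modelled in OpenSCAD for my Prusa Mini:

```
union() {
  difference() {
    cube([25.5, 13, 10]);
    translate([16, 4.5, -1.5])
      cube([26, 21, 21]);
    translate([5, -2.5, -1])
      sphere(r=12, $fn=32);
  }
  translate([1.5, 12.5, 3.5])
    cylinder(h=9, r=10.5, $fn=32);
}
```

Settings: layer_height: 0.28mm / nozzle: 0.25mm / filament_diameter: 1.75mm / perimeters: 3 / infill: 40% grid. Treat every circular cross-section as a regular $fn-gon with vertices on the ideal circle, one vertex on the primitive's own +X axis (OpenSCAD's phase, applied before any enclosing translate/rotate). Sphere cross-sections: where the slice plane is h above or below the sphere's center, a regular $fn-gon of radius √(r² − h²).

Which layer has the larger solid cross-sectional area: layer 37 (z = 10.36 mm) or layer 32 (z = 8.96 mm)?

Layer 37 (z = 10.36): the cube is absent (z outside [0, 10]); the 26×21 cube at (16, 4.5) contributes its full rectangle (area 546.00 mm²); the r=12 sphere at (5, -2.5) slices to a regular 32-gon of circumradius 3.867 (√(r²−h²) with h=11.36 from center) (area = (32/2)·3.867²·sin(360°/32) = 46.67 mm²); Subtracting the remaining from the first: the first operand is absent here, so nothing remains; the r=10.5 cylinder at (1.5, 12.5) contributes a regular 32-gon of circumradius 10.5 (area = (32/2)·10.500²·sin(360°/32) = 344.14 mm²); Combining (union): only the r=10.5 cylinder at (1.5, 12.5) is present, so the union is just that shape — area = 344.14 mm². So its area = 344.14 mm². Layer 32 (z = 8.96): the 25.5×13 cube contributes its full rectangle (area 331.50 mm²); the cube at (16, 4.5) (footprint 26×21) is included at this height (area 546.00 mm²); the r=12 sphere at (5, -2.5) slices to a regular 32-gon of circumradius 6.693 (√(r²−h²) with h=9.96 from center) (area = (32/2)·6.693²·sin(360°/32) = 139.84 mm²); After the difference (first − rest): starting from the 25.5×13 cube (331.50 mm²), the 26×21 cube at (16, 4.5) partially overlaps it — only the 80.75 mm² overlap (of its 546.00 mm²) is removed, clipping the outline; the r=12 sphere at (5, -2.5) partially overlaps it — only the 36.08 mm² overlap (of its 139.84 mm²) is removed, clipping the outline — area = 214.67 mm²; the cylinder at (1.5, 12.5): section is a regular 32-gon, circumradius r=10.5 (area = (32/2)·10.500²·sin(360°/32) = 344.14 mm²); Combining (union): the regions partially overlap — summed areas 558.81 mm² minus the doubly-counted overlap 99.13 mm² gives 459.68 mm² — area = 459.68 mm². So its area = 459.68 mm². Layer 32 is larger (459.68 vs 344.14 mm²).

layer 32 (z = 8.96 mm)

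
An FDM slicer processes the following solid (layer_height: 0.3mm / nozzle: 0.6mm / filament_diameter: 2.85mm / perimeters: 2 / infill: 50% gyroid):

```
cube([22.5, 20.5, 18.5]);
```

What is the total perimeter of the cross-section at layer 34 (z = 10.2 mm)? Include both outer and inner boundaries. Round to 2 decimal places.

86.00 mm

At z = 10.2 mm: the cube (footprint 22.5×20.5) is included at this height (perimeter 86.00 mm). Overall, the cross-section is a single solid region. Total boundary length (outer) = 86.00 mm.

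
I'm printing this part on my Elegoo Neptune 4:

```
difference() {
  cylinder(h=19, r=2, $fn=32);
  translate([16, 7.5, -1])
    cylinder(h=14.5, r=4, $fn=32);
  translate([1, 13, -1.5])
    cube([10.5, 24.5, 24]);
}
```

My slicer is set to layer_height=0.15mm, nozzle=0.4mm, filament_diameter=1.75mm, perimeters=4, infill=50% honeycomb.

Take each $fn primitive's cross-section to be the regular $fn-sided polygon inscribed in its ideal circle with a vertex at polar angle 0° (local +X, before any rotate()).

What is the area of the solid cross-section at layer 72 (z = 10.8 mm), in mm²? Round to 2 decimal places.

At z = 10.8 mm: the r=2 cylinder gives a regular 32-gon of circumradius 2 (constant along its height) (area = (32/2)·2.000²·sin(360°/32) = 12.49 mm²); the r=4 cylinder at (16, 7.5) gives a regular 32-gon of circumradius 4 (constant along its height) (area = (32/2)·4.000²·sin(360°/32) = 49.94 mm²); the 10.5×24.5 cube at (1, 13) contributes its full rectangle (area 257.25 mm²); Taking the first minus the rest: starting from the r=2 cylinder (12.49 mm²), the r=4 cylinder at (16, 7.5) misses the remaining region (no effect); the 10.5×24.5 cube at (1, 13) misses the remaining region (no effect) — area = 12.49 mm². Overall, the cross-section is a single solid region. Net area = 12.49 mm².

12.49 mm²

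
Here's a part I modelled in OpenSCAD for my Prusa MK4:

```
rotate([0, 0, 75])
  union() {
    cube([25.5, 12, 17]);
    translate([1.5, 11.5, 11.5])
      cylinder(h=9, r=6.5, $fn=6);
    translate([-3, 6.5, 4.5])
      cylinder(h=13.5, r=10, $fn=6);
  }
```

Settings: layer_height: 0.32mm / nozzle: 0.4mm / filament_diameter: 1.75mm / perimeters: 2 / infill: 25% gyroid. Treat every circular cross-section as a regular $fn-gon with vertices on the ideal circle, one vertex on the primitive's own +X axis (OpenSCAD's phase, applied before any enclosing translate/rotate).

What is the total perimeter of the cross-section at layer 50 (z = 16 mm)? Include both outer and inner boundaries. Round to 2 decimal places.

104.35 mm

At z = 16 mm: the cube (footprint 25.5×12) is included at this height (perimeter 75.00 mm); the cylinder at (1.5, 11.5): section is a regular 6-gon, circumradius r=6.5 (perimeter = 2·6·6.500·sin(180°/6) = 39.00 mm); the cylinder at (-3, 6.5): section is a regular 6-gon, circumradius r=10 (perimeter = 2·6·10.000·sin(180°/6) = 60.00 mm); Taking the union: the regions partially overlap (shared area 145.52 mm²), so the edge portions inside another operand are dropped and the merged outline is re-measured after clipping — boundary = 104.35 mm; (whole slice rotated 75° about Z — lengths, areas and connectivity unchanged). Overall, the cross-section is a single solid region. Total boundary length (outer) = 104.35 mm.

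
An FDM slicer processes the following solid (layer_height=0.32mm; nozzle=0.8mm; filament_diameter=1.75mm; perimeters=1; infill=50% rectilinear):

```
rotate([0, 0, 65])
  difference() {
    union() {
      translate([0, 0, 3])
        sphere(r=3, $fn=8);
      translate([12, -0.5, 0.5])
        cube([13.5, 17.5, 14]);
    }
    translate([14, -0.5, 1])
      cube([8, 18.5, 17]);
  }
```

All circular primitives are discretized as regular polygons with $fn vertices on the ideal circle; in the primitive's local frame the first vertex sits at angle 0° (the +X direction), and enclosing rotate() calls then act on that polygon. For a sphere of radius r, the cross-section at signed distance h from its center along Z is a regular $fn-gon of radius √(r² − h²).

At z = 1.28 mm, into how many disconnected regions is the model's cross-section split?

At z = 1.28 mm: the r=3 sphere contributes a regular 8-gon of circumradius √(3²−1.72²) = 2.458; the cube at (12, -0.5) (footprint 13.5×17.5) is included at this height; Merging all regions: the 2 present regions are separate (no shared area or edge), so areas and boundary lengths simply add and each stays a separate island — 2 connected regions; the cube at (14, -0.5) (footprint 8×18.5) is included at this height; Taking the first minus the rest: starting from that combined region, the 8×18.5 cube at (14, -0.5) partially overlaps it — only the 140.00 mm² overlap (of its 148.00 mm²) is removed, clipping the outline — 3 connected regions; (whole slice rotated 65° about Z — lengths, areas and connectivity unchanged). The result has 3 disconnected regions.

3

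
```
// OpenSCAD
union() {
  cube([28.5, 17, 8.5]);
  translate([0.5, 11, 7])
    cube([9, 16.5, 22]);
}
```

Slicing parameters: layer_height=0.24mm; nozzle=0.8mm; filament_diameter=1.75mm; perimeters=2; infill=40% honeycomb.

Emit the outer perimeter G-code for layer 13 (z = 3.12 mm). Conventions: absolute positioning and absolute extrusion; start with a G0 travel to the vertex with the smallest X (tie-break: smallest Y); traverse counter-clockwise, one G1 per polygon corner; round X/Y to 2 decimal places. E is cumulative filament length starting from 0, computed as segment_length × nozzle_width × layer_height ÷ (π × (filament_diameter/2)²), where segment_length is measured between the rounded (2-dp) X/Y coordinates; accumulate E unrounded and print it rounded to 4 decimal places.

G0 X0.00 Y0.00 Z3.12
G1 X28.50 Y0.00 E2.2750
G1 X28.50 Y17.00 E3.6320
G1 X0.00 Y17.00 E5.9070
G1 X0.00 Y0.00 E7.2640

At z = 3.12 mm: the 28.5×17 cube contributes its full rectangle; the cube at (0.5, 11) is not intersected at this z (z outside [7, 29]); Taking the union: only the 28.5×17 cube is present, so the union is just that shape — 1 connected region. The outline is a single polygon with 4 vertices. Extrusion per mm of travel: 0.8 × 0.24 / (π × 0.875²) = 0.079824. Accumulating E over each segment gives final E = 7.2640.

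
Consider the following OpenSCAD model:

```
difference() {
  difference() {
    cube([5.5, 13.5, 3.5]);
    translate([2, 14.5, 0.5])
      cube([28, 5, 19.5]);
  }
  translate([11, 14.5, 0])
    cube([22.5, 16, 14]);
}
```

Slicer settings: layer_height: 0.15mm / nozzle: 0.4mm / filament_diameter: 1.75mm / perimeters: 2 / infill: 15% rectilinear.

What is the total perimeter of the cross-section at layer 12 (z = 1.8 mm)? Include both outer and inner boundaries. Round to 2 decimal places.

At z = 1.8 mm: the cube (footprint 5.5×13.5) is included at this height (perimeter 38.00 mm); the cube at (2, 14.5) (footprint 28×5) is included at this height (perimeter 66.00 mm); After the difference (first − rest): starting from the 5.5×13.5 cube, the 28×5 cube at (2, 14.5) misses the remaining region (no effect) — boundary = 38.00 mm; the cube at (11, 14.5) is present — its section is the full 22.5×16 rectangle (perimeter 77.00 mm); Taking the first minus the rest: starting from the result so far, the 22.5×16 cube at (11, 14.5) misses the remaining region (no effect) — boundary = 38.00 mm. Overall, the cross-section is a single solid region. Total boundary length (outer) = 38.00 mm.

38.00 mm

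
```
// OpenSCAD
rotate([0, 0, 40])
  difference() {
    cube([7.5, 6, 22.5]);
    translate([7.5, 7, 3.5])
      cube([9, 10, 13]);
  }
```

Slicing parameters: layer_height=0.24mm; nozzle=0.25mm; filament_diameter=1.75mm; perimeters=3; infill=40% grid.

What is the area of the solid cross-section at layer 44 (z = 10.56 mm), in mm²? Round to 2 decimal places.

At z = 10.56 mm: the 7.5×6 cube contributes its full rectangle (area 45.00 mm²); the cube at (7.5, 7) (footprint 9×10) is included at this height (area 90.00 mm²); Taking the first minus the rest: starting from the 7.5×6 cube (45.00 mm²), the 9×10 cube at (7.5, 7) misses the remaining region (no effect) — area = 45.00 mm²; (rotated 40° about Z; rotation is an isometry so areas/perimeters/island counts are preserved). Overall, the cross-section is a single solid region. Net area = 45.00 mm².

45.00 mm²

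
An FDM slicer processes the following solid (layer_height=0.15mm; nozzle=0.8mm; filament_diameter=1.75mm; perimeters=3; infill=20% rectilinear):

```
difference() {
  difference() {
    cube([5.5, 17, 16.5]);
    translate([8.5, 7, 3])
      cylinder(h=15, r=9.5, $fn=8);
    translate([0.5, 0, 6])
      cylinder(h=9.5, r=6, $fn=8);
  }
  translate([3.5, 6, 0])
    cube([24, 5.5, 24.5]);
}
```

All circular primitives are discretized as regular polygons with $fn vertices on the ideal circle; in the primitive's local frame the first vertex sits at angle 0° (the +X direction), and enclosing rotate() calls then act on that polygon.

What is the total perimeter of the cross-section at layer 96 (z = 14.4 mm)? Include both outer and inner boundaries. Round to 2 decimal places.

23.51 mm

At z = 14.4 mm: the cube (footprint 5.5×17) is included at this height (perimeter 45.00 mm); the cylinder at (8.5, 7): section is a regular 8-gon, circumradius r=9.5 (perimeter = 2·8·9.500·sin(180°/8) = 58.17 mm); the cylinder at (0.5, 0): section is a regular 8-gon, circumradius r=6 (perimeter = 2·8·6.000·sin(180°/8) = 36.74 mm); After the difference (first − rest): starting from the 5.5×17 cube, the r=9.5 cylinder at (8.5, 7) partially overlaps it — only the 70.04 mm² overlap (of its 255.27 mm²) is removed, clipping the outline; the r=6 cylinder at (0.5, 0) partially overlaps it — only the 4.44 mm² overlap (of its 101.82 mm²) is removed, clipping the outline — boundary = 23.51 mm; the cube at (3.5, 6) (footprint 24×5.5) is included at this height (perimeter 59.00 mm); Subtracting the remaining from the first: starting from the result so far, the 24×5.5 cube at (3.5, 6) misses the remaining region (no effect) — boundary = 23.51 mm. Overall, the cross-section is a single solid region. Total boundary length (outer) = 23.51 mm.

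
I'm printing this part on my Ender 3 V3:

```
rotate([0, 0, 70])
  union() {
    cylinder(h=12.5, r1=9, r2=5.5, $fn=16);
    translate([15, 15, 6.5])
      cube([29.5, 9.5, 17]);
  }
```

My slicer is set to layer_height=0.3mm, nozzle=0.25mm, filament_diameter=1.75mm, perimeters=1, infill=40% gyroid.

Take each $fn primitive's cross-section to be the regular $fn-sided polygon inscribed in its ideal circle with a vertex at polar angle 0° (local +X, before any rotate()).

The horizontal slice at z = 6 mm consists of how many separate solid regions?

At z = 6 mm: the cone (r1=9→r2=5.5) has section circumradius 7.320 here — a regular 16-gon; the cube at (15, 15) is absent (z outside [6.5, 23.5]); Taking the union: only the cone is present, so the union is just that shape — 1 connected region; (whole slice rotated 70° about Z — lengths, areas and connectivity unchanged). The result has 1 disconnected region.

1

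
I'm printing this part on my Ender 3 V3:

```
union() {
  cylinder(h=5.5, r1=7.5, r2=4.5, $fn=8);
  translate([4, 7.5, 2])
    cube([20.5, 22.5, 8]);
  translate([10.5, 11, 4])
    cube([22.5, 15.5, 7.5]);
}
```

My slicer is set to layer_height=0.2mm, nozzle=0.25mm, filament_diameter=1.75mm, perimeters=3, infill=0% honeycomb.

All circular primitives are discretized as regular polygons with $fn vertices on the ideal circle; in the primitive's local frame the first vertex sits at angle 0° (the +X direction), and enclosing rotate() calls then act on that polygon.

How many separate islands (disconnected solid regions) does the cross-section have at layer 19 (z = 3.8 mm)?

At z = 3.8 mm: the cone (r1=7.5→r2=4.5) has section circumradius 5.427 here — a regular 8-gon; the 20.5×22.5 cube at (4, 7.5) contributes its full rectangle; the cube at (10.5, 11) is not intersected at this z (z outside [4, 11.5]); Combining (union): the 2 present regions are separate (no shared area or edge), so areas and boundary lengths simply add and each stays a separate island — 2 connected regions. Overall, the cross-section has 2 separate islands. Island count = 2.

2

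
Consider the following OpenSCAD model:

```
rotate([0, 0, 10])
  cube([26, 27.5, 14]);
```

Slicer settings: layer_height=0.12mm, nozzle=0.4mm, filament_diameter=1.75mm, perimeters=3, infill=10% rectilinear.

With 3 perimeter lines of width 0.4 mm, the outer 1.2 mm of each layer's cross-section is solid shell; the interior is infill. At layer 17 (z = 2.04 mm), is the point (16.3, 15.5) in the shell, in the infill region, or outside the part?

infill

At z = 2.04 mm: the cube is present — its section is the full 26×27.5 rectangle; (rotated 10° about Z; rotation is an isometry so areas/perimeters/island counts are preserved). Overall, the cross-section is a single solid region. Undo the 10° rotation: the query point maps to (18.744, 12.434) in the un-rotated model frame. The nearest boundary edge runs (26.00, 0.00)→(26.00, 27.50); distance from the point to it = 7.26 mm. The point is inside the cross-section and 7.26 mm from the nearest boundary — more than the 1.2 mm shell width (3 × 0.4), so it's in the infill interior.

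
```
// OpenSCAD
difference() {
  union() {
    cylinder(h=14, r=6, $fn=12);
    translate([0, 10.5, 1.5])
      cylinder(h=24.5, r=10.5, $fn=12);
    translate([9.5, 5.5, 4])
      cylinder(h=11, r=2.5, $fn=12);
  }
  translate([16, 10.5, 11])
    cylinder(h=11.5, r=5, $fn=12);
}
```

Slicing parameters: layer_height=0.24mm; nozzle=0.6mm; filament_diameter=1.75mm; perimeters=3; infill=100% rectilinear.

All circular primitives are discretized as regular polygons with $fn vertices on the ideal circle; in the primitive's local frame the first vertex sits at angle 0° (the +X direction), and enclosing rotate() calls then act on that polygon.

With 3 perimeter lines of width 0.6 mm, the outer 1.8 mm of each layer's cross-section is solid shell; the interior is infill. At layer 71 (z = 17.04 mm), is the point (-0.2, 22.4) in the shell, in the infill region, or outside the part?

At z = 17.04 mm: the cylinder is not intersected at this z (z outside [0, 14]); the r=10.5 cylinder at (0, 10.5) gives a regular 12-gon of circumradius 10.5 (constant along its height); the cylinder at (9.5, 5.5) does not reach this height (z outside [4, 15]); Combining (union): only the r=10.5 cylinder at (0, 10.5) is present, so the union is just that shape — 1 connected region; the r=5 cylinder at (16, 10.5) gives a regular 12-gon of circumradius 5 (constant along its height); After the difference (first − rest): starting from that combined region, the r=5 cylinder at (16, 10.5) misses the remaining region (no effect) — 1 connected region. Overall, the cross-section is a single solid region. The nearest boundary edge runs (-5.25, 19.59)→(0.00, 21.00); distance from the point to it = 1.41 mm. The point is not inside any of the regions above, so it lies outside the cross-section (1.41 mm from the nearest boundary).

outside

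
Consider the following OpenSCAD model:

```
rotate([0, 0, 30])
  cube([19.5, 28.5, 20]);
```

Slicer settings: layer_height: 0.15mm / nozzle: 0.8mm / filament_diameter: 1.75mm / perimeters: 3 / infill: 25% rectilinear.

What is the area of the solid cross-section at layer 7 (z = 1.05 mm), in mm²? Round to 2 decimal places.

At z = 1.05 mm: the cube (footprint 19.5×28.5) is included at this height (area 555.75 mm²); (whole slice rotated 30° about Z — lengths, areas and connectivity unchanged). Overall, the cross-section is a single solid region. Net area = 555.75 mm².

555.75 mm²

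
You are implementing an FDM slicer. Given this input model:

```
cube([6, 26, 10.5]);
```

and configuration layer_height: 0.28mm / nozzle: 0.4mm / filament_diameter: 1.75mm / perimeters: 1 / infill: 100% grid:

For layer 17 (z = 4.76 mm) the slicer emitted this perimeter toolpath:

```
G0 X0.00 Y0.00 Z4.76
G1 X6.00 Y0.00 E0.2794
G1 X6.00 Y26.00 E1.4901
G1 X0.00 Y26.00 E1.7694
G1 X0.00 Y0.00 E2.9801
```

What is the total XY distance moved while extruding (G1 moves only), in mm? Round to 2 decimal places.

Sum the Euclidean lengths of each G1 segment: total = 64.00 mm.

64.00 mm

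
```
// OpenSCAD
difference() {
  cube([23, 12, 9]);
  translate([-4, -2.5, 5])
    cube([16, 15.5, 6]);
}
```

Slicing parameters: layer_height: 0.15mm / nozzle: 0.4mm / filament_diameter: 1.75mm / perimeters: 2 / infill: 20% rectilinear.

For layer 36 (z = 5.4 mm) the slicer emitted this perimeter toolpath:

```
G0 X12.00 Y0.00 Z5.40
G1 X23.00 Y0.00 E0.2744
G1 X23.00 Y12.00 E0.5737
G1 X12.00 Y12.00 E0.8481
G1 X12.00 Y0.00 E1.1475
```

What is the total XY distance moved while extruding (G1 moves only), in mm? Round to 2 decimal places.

Sum the Euclidean lengths of each G1 segment: total = 46.00 mm.

46.00 mm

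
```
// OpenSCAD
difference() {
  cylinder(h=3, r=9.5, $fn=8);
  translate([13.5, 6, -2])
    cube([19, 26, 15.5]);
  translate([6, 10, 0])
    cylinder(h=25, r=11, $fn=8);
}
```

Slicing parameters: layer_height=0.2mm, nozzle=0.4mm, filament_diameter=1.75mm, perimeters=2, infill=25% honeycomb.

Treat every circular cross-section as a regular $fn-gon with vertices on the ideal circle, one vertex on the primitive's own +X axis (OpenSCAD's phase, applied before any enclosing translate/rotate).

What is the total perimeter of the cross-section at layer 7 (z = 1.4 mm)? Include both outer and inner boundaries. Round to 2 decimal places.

57.69 mm

At z = 1.4 mm: the r=9.5 cylinder gives a regular 8-gon of circumradius 9.5 (constant along its height) (perimeter = 2·8·9.500·sin(180°/8) = 58.17 mm); the 19×26 cube at (13.5, 6) contributes its full rectangle (perimeter 90.00 mm); the r=11 cylinder at (6, 10) contributes a regular 8-gon of circumradius 11 (perimeter = 2·8·11.000·sin(180°/8) = 67.35 mm); Taking the first minus the rest: starting from the r=9.5 cylinder, the 19×26 cube at (13.5, 6) misses the remaining region (no effect); the r=11 cylinder at (6, 10) partially overlaps it — only the 83.87 mm² overlap (of its 342.24 mm²) is removed, clipping the outline — boundary = 57.69 mm. Overall, the cross-section is a single solid region. Total boundary length (outer) = 57.69 mm.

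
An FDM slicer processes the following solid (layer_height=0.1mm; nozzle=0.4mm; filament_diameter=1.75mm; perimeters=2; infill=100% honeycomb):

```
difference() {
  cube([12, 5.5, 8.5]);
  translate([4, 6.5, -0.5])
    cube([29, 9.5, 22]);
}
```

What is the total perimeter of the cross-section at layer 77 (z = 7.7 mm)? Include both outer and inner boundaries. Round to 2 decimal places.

At z = 7.7 mm: the cube is present — its section is the full 12×5.5 rectangle (perimeter 35.00 mm); the cube at (4, 6.5) is present — its section is the full 29×9.5 rectangle (perimeter 77.00 mm); After the difference (first − rest): starting from the 12×5.5 cube, the 29×9.5 cube at (4, 6.5) misses the remaining region (no effect) — boundary = 35.00 mm. Overall, the cross-section is a single solid region. Total boundary length (outer) = 35.00 mm.

35.00 mm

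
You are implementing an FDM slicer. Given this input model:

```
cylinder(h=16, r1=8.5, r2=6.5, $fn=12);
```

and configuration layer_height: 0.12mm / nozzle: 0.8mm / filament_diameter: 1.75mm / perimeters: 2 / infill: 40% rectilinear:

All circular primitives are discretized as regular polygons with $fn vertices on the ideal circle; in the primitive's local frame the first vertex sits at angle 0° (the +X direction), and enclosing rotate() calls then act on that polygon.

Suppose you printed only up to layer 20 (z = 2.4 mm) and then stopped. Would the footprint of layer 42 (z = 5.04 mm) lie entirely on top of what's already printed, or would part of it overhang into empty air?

entirely on top

Compare the two slices. At z = 2.4: the cone contributes a regular 12-gon of circumradius 8.200 (interpolated between r1=8.5 and r2=6.5 at t=0.150) (area = (12/2)·8.200²·sin(360°/12) = 201.72 mm²). At z = 5.04: the cone (r1=8.5→r2=6.5) has section circumradius 7.870 here — a regular 12-gon (area = (12/2)·7.870²·sin(360°/12) = 185.81 mm²). Checking containment: the cross-section at z = 5.04 is a subset of the cross-section at z = 2.4.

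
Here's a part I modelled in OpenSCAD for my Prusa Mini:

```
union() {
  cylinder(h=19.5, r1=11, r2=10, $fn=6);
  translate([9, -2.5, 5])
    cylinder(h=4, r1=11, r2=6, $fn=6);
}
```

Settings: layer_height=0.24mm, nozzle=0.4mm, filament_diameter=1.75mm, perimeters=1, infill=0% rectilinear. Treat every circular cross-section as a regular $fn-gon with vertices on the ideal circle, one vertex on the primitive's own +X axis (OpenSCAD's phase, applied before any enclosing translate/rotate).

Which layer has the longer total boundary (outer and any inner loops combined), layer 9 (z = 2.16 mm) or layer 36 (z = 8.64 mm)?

Layer 9 (z = 2.16): the cone: at t=0.111 of its height the radius interpolates to r₁+(r₂−r₁)t = 10.889, giving a regular 6-gon of that circumradius (perimeter = 2·6·10.889·sin(180°/6) = 65.34 mm); the cone at (9, -2.5) does not reach this height (z outside [5, 9]); Merging all regions: only the cone is present, so the union is just that shape — boundary = 65.34 mm. So its perimeter = 65.34 mm. Layer 36 (z = 8.64): the cone (r1=11→r2=10) has section circumradius 10.557 here — a regular 6-gon (perimeter = 2·6·10.557·sin(180°/6) = 63.34 mm); the cone at (9, -2.5) contributes a regular 6-gon of circumradius 6.450 (interpolated between r1=11 and r2=6 at t=0.910) (perimeter = 2·6·6.450·sin(180°/6) = 38.70 mm); Combining (union): the regions partially overlap (shared area 49.81 mm²), so the edge portions inside another operand are dropped and the merged outline is re-measured after clipping — boundary = 73.13 mm. So its perimeter = 73.13 mm. Layer 36 is larger (73.13 vs 65.34 mm).

layer 36 (z = 8.64 mm)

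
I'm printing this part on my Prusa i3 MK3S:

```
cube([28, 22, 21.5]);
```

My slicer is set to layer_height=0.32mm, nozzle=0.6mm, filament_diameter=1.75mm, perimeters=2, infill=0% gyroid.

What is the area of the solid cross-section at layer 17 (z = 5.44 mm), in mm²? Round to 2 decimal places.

At z = 5.44 mm: the 28×22 cube contributes its full rectangle (area 616.00 mm²). Overall, the cross-section is a single solid region. Net area = 616.00 mm².

616.00 mm²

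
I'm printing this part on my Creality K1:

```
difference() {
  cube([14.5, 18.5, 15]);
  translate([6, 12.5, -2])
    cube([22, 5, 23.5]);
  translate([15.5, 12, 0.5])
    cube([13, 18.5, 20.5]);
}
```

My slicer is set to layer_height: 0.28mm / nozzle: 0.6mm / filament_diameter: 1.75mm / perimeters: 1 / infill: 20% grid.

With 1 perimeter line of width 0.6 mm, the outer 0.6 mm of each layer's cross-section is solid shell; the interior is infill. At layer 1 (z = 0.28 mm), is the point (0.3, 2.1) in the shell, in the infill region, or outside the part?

At z = 0.28 mm: the cube is present — its section is the full 14.5×18.5 rectangle; the cube at (6, 12.5) (footprint 22×5) is included at this height; the cube at (15.5, 12) is absent (z outside [0.5, 21]); Subtracting the remaining from the first: starting from the 14.5×18.5 cube, the 22×5 cube at (6, 12.5) partially overlaps it — only the 42.50 mm² overlap (of its 110.00 mm²) is removed, clipping the outline — 1 connected region. Overall, the cross-section is a single solid region. The nearest boundary edge runs (0.00, 0.00)→(0.00, 18.50); distance from the point to it = 0.30 mm. The point is inside the cross-section, 0.30 mm from the nearest boundary — within the 0.6 mm shell band (1 × 0.6).

shell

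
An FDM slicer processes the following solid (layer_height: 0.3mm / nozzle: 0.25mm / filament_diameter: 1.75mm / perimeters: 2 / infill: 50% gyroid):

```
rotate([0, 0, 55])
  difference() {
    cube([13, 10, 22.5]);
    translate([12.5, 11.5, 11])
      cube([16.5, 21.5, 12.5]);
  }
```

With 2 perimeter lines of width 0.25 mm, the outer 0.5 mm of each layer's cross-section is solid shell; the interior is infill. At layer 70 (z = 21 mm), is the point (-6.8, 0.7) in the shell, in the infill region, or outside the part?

outside

At z = 21 mm: the cube is present — its section is the full 13×10 rectangle; the cube at (12.5, 11.5) is present — its section is the full 16.5×21.5 rectangle; Subtracting the remaining from the first: starting from the 13×10 cube, the 16.5×21.5 cube at (12.5, 11.5) misses the remaining region (no effect) — 1 connected region; (rotated 55° about Z; rotation is an isometry so areas/perimeters/island counts are preserved). Overall, the cross-section is a single solid region. Undo the 55° rotation: the query point maps to (-3.327, 5.972) in the un-rotated model frame. The nearest boundary edge runs (0.00, 0.00)→(0.00, 10.00); distance from the point to it = 3.33 mm. The point is not inside any of the regions above, so it lies outside the cross-section (3.33 mm from the nearest boundary).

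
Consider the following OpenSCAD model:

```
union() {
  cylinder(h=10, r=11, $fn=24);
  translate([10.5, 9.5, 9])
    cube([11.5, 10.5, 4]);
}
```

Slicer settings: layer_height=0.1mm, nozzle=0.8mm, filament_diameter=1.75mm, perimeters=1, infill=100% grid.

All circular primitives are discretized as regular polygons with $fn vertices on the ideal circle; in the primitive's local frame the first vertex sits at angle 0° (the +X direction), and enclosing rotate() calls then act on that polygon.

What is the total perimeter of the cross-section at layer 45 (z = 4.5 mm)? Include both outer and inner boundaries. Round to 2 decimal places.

68.92 mm

At z = 4.5 mm: the r=11 cylinder gives a regular 24-gon of circumradius 11 (constant along its height) (perimeter = 2·24·11.000·sin(180°/24) = 68.92 mm); the cube at (10.5, 9.5) does not reach this height (z outside [9, 13]); Merging all regions: only the r=11 cylinder is present, so the union is just that shape — boundary = 68.92 mm. Overall, the cross-section is a single solid region. Total boundary length (outer) = 68.92 mm.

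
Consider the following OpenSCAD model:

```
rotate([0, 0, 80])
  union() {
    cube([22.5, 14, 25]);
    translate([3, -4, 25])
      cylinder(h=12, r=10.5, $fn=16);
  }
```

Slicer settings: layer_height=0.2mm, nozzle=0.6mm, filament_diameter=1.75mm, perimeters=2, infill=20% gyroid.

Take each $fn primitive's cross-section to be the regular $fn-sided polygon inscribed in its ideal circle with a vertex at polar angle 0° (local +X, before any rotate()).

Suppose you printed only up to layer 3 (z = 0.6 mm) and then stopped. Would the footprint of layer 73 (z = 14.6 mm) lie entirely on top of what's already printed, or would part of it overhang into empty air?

Compare the two slices. At z = 0.6: the 22.5×14 cube contributes its full rectangle (area 315.00 mm²); the cylinder at (3, -4) is absent (z outside [25, 37]); Merging all regions: only the 22.5×14 cube is present, so the union is just that shape — area = 315.00 mm²; (whole slice rotated 80° about Z — lengths, areas and connectivity unchanged). At z = 14.6: the cube (footprint 22.5×14) is included at this height (area 315.00 mm²); the cylinder at (3, -4) is absent (z outside [25, 37]); Taking the union: only the 22.5×14 cube is present, so the union is just that shape — area = 315.00 mm²; (rotated 80° about Z; rotation is an isometry so areas/perimeters/island counts are preserved). Checking containment: the cross-section at z = 14.6 is a subset of the cross-section at z = 0.6.

entirely on top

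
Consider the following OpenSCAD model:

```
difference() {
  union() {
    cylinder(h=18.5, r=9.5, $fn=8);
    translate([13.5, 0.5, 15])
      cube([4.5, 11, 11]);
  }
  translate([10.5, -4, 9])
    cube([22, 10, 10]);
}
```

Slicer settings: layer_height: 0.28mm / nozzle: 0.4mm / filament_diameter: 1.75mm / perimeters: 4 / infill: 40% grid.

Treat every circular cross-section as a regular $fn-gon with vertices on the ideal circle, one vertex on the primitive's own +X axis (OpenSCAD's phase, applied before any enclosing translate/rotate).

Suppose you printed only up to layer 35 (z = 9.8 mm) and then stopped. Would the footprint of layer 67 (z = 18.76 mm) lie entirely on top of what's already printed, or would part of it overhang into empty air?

part overhangs

Compare the two slices. At z = 9.8: the r=9.5 cylinder gives a regular 8-gon of circumradius 9.5 (constant along its height) (area = (8/2)·9.500²·sin(360°/8) = 255.27 mm²); the cube at (13.5, 0.5) does not reach this height (z outside [15, 26]); Taking the union: only the r=9.5 cylinder is present, so the union is just that shape — area = 255.27 mm²; the 22×10 cube at (10.5, -4) contributes its full rectangle (area 220.00 mm²); Subtracting the remaining from the first: starting from the result so far (255.27 mm²), the 22×10 cube at (10.5, -4) misses the remaining region (no effect) — area = 255.27 mm². At z = 18.76: the cylinder is absent (z outside [0, 18.5]); the 4.5×11 cube at (13.5, 0.5) contributes its full rectangle (area 49.50 mm²); Merging all regions: only the 4.5×11 cube at (13.5, 0.5) is present, so the union is just that shape — area = 49.50 mm²; the cube at (10.5, -4) (footprint 22×10) is included at this height (area 220.00 mm²); Subtracting the remaining from the first: starting from that combined region (49.50 mm²), the 22×10 cube at (10.5, -4) partially overlaps it — only the 24.75 mm² overlap (of its 220.00 mm²) is removed, clipping the outline — area = 24.75 mm². Checking containment: at z = 18.76 the cross-section extends beyond the z = 9.8 cross-section by about 24.75 mm².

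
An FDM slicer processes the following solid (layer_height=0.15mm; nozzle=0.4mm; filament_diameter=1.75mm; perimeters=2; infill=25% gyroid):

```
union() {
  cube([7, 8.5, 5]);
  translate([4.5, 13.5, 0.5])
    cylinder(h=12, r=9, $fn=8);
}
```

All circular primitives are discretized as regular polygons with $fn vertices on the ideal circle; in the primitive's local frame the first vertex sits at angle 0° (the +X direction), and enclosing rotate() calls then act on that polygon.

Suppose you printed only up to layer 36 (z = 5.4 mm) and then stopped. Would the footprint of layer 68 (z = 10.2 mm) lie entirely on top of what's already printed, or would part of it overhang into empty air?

Compare the two slices. At z = 5.4: the cube is absent (z outside [0, 5]); the r=9 cylinder at (4.5, 13.5) gives a regular 8-gon of circumradius 9 (constant along its height) (area = (8/2)·9.000²·sin(360°/8) = 229.10 mm²); Taking the union: only the r=9 cylinder at (4.5, 13.5) is present, so the union is just that shape — area = 229.10 mm². At z = 10.2: the cube does not reach this height (z outside [0, 5]); the r=9 cylinder at (4.5, 13.5) gives a regular 8-gon of circumradius 9 (constant along its height) (area = (8/2)·9.000²·sin(360°/8) = 229.10 mm²); Combining (union): only the r=9 cylinder at (4.5, 13.5) is present, so the union is just that shape — area = 229.10 mm². Checking containment: the cross-section at z = 10.2 is a subset of the cross-section at z = 5.4.

entirely on top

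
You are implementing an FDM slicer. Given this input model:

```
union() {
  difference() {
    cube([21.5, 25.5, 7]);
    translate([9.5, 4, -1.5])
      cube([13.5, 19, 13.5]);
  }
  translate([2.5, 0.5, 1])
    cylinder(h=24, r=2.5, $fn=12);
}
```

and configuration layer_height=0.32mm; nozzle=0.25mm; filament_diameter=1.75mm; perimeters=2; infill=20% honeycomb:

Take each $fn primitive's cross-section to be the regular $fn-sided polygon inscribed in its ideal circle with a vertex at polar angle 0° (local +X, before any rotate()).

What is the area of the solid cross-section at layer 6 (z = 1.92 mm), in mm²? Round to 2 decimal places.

327.19 mm²

At z = 1.92 mm: the 21.5×25.5 cube contributes its full rectangle (area 548.25 mm²); the 13.5×19 cube at (9.5, 4) contributes its full rectangle (area 256.50 mm²); After the difference (first − rest): starting from the 21.5×25.5 cube (548.25 mm²), the 13.5×19 cube at (9.5, 4) partially overlaps it — only the 228.00 mm² overlap (of its 256.50 mm²) is removed, clipping the outline — area = 320.25 mm²; the r=2.5 cylinder at (2.5, 0.5) gives a regular 12-gon of circumradius 2.5 (constant along its height) (area = (12/2)·2.500²·sin(360°/12) = 18.75 mm²); Merging all regions: the regions partially overlap — summed areas 339.00 mm² minus the doubly-counted overlap 11.81 mm² gives 327.19 mm² — area = 327.19 mm². Overall, the cross-section is a single solid region. Net area = 327.19 mm².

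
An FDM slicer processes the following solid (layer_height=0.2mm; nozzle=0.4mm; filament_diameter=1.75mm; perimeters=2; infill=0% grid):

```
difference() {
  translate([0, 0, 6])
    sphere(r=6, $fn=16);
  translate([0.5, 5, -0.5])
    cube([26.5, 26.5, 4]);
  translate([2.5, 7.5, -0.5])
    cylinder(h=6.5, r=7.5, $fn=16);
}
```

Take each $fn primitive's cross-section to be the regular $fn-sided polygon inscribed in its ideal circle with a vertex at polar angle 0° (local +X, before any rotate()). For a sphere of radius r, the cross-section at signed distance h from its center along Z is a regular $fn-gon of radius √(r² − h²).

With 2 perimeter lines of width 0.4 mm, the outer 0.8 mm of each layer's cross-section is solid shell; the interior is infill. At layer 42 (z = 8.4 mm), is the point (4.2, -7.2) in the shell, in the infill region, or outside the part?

At z = 8.4 mm: the sphere: section is a regular 16-gon, circumradius = √(r²−h²) = √(6²−2.4²) = 5.499; the cube at (0.5, 5) is absent (z outside [-0.5, 3.5]); the cylinder at (2.5, 7.5) does not reach this height (z outside [-0.5, 6]); After the difference (first − rest): none of the subtracted shapes is present at this height, so the r=6 sphere is unchanged — 1 connected region. Overall, the cross-section is a single solid region. The nearest boundary edge runs (2.10, -5.08)→(3.89, -3.89); distance from the point to it = 2.93 mm. The point is not inside any of the regions above, so it lies outside the cross-section (2.93 mm from the nearest boundary).

outside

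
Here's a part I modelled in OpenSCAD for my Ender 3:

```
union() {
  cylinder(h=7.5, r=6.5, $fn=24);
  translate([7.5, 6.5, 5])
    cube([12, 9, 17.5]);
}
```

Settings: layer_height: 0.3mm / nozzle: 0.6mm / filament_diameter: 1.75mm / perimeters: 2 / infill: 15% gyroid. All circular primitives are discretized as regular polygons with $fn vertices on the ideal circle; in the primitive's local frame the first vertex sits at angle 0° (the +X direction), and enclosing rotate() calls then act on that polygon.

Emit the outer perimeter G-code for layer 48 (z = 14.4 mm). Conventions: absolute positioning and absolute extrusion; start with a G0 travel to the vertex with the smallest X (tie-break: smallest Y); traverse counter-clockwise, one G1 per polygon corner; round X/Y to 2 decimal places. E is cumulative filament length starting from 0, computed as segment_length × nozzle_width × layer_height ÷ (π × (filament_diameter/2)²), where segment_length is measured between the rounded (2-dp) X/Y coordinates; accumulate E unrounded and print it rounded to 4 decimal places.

G0 X7.50 Y6.50 Z14.40
G1 X19.50 Y6.50 E0.8980
G1 X19.50 Y15.50 E1.5715
G1 X7.50 Y15.50 E2.4696
G1 X7.50 Y6.50 E3.1431

At z = 14.4 mm: the cylinder is not intersected at this z (z outside [0, 7.5]); the cube at (7.5, 6.5) is present — its section is the full 12×9 rectangle; Combining (union): only the 12×9 cube at (7.5, 6.5) is present, so the union is just that shape — 1 connected region. The outline is a single polygon with 4 vertices. Extrusion per mm of travel: 0.6 × 0.3 / (π × 0.875²) = 0.074835. Accumulating E over each segment gives final E = 3.1431.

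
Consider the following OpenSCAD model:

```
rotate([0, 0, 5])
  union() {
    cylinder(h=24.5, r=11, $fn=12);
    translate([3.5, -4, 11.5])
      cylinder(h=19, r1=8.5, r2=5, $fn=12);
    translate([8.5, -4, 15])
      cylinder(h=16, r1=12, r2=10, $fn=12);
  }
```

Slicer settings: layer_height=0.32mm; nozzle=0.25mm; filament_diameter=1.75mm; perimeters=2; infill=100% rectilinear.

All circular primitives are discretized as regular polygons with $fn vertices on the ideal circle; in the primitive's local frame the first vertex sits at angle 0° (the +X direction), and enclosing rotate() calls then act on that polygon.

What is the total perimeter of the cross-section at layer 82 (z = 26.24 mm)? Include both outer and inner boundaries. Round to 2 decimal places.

66.01 mm

At z = 26.24 mm: the cylinder is absent (z outside [0, 24.5]); the cone at (3.5, -4): at t=0.776 of its height the radius interpolates to r₁+(r₂−r₁)t = 5.785, giving a regular 12-gon of that circumradius (perimeter = 2·12·5.785·sin(180°/12) = 35.93 mm); the cone at (8.5, -4): at t=0.702 of its height the radius interpolates to r₁+(r₂−r₁)t = 10.595, giving a regular 12-gon of that circumradius (perimeter = 2·12·10.595·sin(180°/12) = 65.81 mm); Merging all regions: the regions partially overlap (shared area 99.24 mm²), so the edge portions inside another operand are dropped and the merged outline is re-measured after clipping — boundary = 66.01 mm; (rotated 5° about Z; rotation is an isometry so areas/perimeters/island counts are preserved). Overall, the cross-section is a single solid region. Total boundary length (outer) = 66.01 mm.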